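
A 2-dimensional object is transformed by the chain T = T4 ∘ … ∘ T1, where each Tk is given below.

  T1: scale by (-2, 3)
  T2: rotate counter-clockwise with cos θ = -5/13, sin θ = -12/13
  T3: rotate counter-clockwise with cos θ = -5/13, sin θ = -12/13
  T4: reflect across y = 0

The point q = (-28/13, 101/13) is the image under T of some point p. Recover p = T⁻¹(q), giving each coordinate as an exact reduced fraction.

p = (2, 7/3)

T1 = [-2 0 0; 0 3 0; 0 0 1]
T2·T1 = [10/13 36/13 0; 24/13 -15/13 0; 0 0 1]
T3·…·T1 = [238/169 -360/169 0; -240/169 -357/169 0; 0 0 1]
T4·…·T1 = [238/169 -360/169 0; 240/169 357/169 0; 0 0 1]
det M = 6; M⁻¹ = [119/338 60/169 0; -40/169 119/507 0; 0 0 1]
M⁻¹ · (-28/13, 101/13)ᵀ = (2, 7/3)ᵀ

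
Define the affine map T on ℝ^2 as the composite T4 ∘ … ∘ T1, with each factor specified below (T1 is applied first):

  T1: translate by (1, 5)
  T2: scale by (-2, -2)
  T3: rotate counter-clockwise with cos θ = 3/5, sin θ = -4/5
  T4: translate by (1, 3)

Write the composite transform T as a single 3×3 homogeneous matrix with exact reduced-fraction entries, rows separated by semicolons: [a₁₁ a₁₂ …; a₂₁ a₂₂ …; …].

T1 = [1 0 1; 0 1 5; 0 0 1]
T2·T1 = [-2 0 -2; 0 -2 -10; 0 0 1]
T3·…·T1 = [-6/5 -8/5 -46/5; 8/5 -6/5 -22/5; 0 0 1]
T4·…·T1 = [-6/5 -8/5 -41/5; 8/5 -6/5 -7/5; 0 0 1]

T = [-6/5 -8/5 -41/5; 8/5 -6/5 -7/5; 0 0 1]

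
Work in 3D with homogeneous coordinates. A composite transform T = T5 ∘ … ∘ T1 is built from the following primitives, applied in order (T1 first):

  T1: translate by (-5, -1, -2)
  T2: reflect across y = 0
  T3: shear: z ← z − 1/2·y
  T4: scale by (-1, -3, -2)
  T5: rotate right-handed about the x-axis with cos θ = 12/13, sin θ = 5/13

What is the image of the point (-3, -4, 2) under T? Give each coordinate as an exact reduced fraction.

T(p) = (8, -205/13, -15/13)

T1 translate by (-5, -1, -2): (-3, -4, 2) → (-8, -5, 0)
T2 reflect across y = 0: (-8, -5, 0) → (-8, 5, 0)
T3 shear: z ← z − 1/2·y: (-8, 5, 0) → (-8, 5, -5/2)
T4 scale by (-1, -3, -2): (-8, 5, -5/2) → (8, -15, 5)
T5 rotate right-handed about the x-axis with cos θ = 12/13, sin θ = 5/13: (8, -15, 5) → (8, -205/13, -15/13)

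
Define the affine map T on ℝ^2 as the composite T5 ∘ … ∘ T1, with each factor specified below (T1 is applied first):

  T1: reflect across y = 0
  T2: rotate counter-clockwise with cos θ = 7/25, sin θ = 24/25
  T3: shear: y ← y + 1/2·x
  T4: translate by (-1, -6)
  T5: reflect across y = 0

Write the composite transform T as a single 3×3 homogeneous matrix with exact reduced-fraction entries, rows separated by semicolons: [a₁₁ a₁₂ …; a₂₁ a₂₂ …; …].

T = [7/25 24/25 -1; -11/10 -1/5 6; 0 0 1]

T1 = [1 0 0; 0 -1 0; 0 0 1]
T2·T1 = [7/25 24/25 0; 24/25 -7/25 0; 0 0 1]
T3·…·T1 = [7/25 24/25 0; 11/10 1/5 0; 0 0 1]
T4·…·T1 = [7/25 24/25 -1; 11/10 1/5 -6; 0 0 1]
T5·…·T1 = [7/25 24/25 -1; -11/10 -1/5 6; 0 0 1]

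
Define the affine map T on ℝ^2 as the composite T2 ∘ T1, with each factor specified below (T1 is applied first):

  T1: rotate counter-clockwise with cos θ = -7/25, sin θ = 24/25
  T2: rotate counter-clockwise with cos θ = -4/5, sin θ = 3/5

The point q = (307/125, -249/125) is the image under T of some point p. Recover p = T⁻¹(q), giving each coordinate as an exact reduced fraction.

T1 = [-7/25 -24/25 0; 24/25 -7/25 0; 0 0 1]
T2·T1 = [-44/125 117/125 0; -117/125 -44/125 0; 0 0 1]
det M = 1; M⁻¹ = [-44/125 -117/125 0; 117/125 -44/125 0; 0 0 1]
M⁻¹ · (307/125, -249/125)ᵀ = (1, 3)ᵀ

p = (1, 3)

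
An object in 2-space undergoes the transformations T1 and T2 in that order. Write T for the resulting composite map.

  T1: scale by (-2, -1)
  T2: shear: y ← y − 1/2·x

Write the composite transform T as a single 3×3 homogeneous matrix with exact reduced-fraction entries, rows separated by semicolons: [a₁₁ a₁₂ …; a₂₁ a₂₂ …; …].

T = [-2 0 0; 1 -1 0; 0 0 1]

T1 = [-2 0 0; 0 -1 0; 0 0 1]
T2·T1 = [-2 0 0; 1 -1 0; 0 0 1]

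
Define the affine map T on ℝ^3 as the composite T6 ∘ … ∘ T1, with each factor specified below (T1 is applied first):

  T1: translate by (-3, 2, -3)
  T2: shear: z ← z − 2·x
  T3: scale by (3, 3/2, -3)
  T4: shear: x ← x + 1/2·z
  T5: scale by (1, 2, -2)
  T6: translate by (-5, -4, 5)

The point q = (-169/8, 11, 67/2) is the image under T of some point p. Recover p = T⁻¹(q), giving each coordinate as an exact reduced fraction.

T1 = [1 0 0 -3; 0 1 0 2; 0 0 1 -3; 0 0 0 1]
T2·T1 = [1 0 0 -3; 0 1 0 2; -2 0 1 3; 0 0 0 1]
T3·…·T1 = [3 0 0 -9; 0 3/2 0 3; 6 0 -3 -9; 0 0 0 1]
T4·…·T1 = [6 0 -3/2 -27/2; 0 3/2 0 3; 6 0 -3 -9; 0 0 0 1]
T5·…·T1 = [6 0 -3/2 -27/2; 0 3 0 6; -12 0 6 18; 0 0 0 1]
T6·…·T1 = [6 0 -3/2 -37/2; 0 3 0 2; -12 0 6 23; 0 0 0 1]
det M = 54; M⁻¹ = [1/3 0 1/12 17/4; 0 1/3 0 -2/3; 2/3 0 1/3 14/3; 0 0 0 1]
M⁻¹ · (-169/8, 11, 67/2)ᵀ = (0, 3, 7/4)ᵀ

p = (0, 3, 7/4)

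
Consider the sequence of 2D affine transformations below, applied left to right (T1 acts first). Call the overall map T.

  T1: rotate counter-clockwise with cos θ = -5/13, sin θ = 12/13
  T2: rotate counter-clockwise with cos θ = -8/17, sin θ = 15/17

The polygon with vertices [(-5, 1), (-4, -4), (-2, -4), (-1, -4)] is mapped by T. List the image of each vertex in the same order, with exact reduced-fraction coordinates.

T1 rotate counter-clockwise with cos θ = -5/13, sin θ = 12/13: (-5, 1) → (1, -5); (-4, -4) → (68/13, -28/13); (-2, -4) → (58/13, -4/13); (-1, -4) → (53/13, 8/13)
T2 rotate counter-clockwise with cos θ = -8/17, sin θ = 15/17: (1, -5) → (67/17, 55/17); (68/13, -28/13) → (-124/221, 1244/221); (58/13, -4/13) → (-404/221, 902/221); (53/13, 8/13) → (-32/13, 43/13)

image vertices: (67/17, 55/17), (-124/221, 1244/221), (-404/221, 902/221), (-32/13, 43/13)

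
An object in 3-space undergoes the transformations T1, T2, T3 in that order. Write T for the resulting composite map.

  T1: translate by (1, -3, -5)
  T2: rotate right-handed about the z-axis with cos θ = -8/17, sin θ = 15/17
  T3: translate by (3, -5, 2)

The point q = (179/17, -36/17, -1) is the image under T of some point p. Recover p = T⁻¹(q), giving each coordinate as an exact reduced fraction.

T1 = [1 0 0 1; 0 1 0 -3; 0 0 1 -5; 0 0 0 1]
T2·T1 = [-8/17 -15/17 0 37/17; 15/17 -8/17 0 39/17; 0 0 1 -5; 0 0 0 1]
T3·…·T1 = [-8/17 -15/17 0 88/17; 15/17 -8/17 0 -46/17; 0 0 1 -3; 0 0 0 1]
det M = 1; M⁻¹ = [-8/17 15/17 0 82/17; -15/17 -8/17 0 56/17; 0 0 1 3; 0 0 0 1]
M⁻¹ · (179/17, -36/17, -1)ᵀ = (-2, -5, 2)ᵀ

p = (-2, -5, 2)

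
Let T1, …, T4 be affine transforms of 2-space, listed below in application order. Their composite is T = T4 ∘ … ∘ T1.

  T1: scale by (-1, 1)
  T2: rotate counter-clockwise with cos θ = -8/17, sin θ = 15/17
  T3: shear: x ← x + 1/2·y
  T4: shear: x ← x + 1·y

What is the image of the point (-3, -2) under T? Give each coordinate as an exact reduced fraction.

T(p) = (195/34, 61/17)

T1 scale by (-1, 1): (-3, -2) → (3, -2)
T2 rotate counter-clockwise with cos θ = -8/17, sin θ = 15/17: (3, -2) → (6/17, 61/17)
T3 shear: x ← x + 1/2·y: (6/17, 61/17) → (73/34, 61/17)
T4 shear: x ← x + 1·y: (73/34, 61/17) → (195/34, 61/17)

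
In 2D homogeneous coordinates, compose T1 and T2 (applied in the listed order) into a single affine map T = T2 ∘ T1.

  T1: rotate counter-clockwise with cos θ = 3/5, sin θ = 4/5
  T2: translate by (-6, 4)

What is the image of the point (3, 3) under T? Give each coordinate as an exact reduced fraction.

T(p) = (-33/5, 41/5)

T1 rotate counter-clockwise with cos θ = 3/5, sin θ = 4/5: (3, 3) → (-3/5, 21/5)
T2 translate by (-6, 4): (-3/5, 21/5) → (-33/5, 41/5)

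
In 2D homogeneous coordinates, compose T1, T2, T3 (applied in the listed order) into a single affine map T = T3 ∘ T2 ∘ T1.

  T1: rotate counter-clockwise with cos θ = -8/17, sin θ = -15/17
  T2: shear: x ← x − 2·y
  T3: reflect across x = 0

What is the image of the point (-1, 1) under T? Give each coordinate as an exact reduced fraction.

T(p) = (-9/17, 7/17)

T1 rotate counter-clockwise with cos θ = -8/17, sin θ = -15/17: (-1, 1) → (23/17, 7/17)
T2 shear: x ← x − 2·y: (23/17, 7/17) → (9/17, 7/17)
T3 reflect across x = 0: (9/17, 7/17) → (-9/17, 7/17)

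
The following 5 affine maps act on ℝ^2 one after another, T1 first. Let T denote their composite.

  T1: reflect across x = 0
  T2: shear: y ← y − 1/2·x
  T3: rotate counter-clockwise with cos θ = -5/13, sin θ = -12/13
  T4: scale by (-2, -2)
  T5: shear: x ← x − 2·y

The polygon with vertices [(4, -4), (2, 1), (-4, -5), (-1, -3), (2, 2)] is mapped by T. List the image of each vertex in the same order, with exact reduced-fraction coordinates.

image vertices: (240/13, -116/13), (-12/13, -28/13), (12, 2), (116/13, -11/13), (-56/13, -18/13)

T1 reflect across x = 0: (4, -4) → (-4, -4); (2, 1) → (-2, 1); (-4, -5) → (4, -5); (-1, -3) → (1, -3); (2, 2) → (-2, 2)
T2 shear: y ← y − 1/2·x: (-4, -4) → (-4, -2); (-2, 1) → (-2, 2); (4, -5) → (4, -7); (1, -3) → (1, -7/2); (-2, 2) → (-2, 3)
T3 rotate counter-clockwise with cos θ = -5/13, sin θ = -12/13: (-4, -2) → (-4/13, 58/13); (-2, 2) → (34/13, 14/13); (4, -7) → (-8, -1); (1, -7/2) → (-47/13, 11/26); (-2, 3) → (46/13, 9/13)
T4 scale by (-2, -2): (-4/13, 58/13) → (8/13, -116/13); (34/13, 14/13) → (-68/13, -28/13); (-8, -1) → (16, 2); (-47/13, 11/26) → (94/13, -11/13); (46/13, 9/13) → (-92/13, -18/13)
T5 shear: x ← x − 2·y: (8/13, -116/13) → (240/13, -116/13); (-68/13, -28/13) → (-12/13, -28/13); (16, 2) → (12, 2); (94/13, -11/13) → (116/13, -11/13); (-92/13, -18/13) → (-56/13, -18/13)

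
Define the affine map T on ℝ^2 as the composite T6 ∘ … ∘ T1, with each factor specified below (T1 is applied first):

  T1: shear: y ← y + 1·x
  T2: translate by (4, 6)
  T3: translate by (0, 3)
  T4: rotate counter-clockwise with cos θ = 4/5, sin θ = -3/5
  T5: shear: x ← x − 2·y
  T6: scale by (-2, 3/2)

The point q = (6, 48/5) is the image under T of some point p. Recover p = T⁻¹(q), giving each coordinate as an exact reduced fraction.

T1 = [1 0 0; 1 1 0; 0 0 1]
T2·T1 = [1 0 4; 1 1 6; 0 0 1]
T3·…·T1 = [1 0 4; 1 1 9; 0 0 1]
T4·…·T1 = [7/5 3/5 43/5; 1/5 4/5 24/5; 0 0 1]
T5·…·T1 = [1 -1 -1; 1/5 4/5 24/5; 0 0 1]
T6·…·T1 = [-2 2 2; 3/10 6/5 36/5; 0 0 1]
det M = -3; M⁻¹ = [-2/5 2/3 -4; 1/10 2/3 -5; 0 0 1]
M⁻¹ · (6, 48/5)ᵀ = (0, 2)ᵀ

p = (0, 2)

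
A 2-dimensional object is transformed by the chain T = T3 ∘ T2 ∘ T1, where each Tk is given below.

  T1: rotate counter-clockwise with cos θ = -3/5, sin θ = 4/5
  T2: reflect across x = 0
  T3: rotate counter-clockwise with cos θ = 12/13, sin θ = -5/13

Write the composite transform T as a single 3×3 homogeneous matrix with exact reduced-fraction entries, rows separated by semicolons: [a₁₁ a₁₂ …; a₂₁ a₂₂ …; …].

T1 = [-3/5 -4/5 0; 4/5 -3/5 0; 0 0 1]
T2·T1 = [3/5 4/5 0; 4/5 -3/5 0; 0 0 1]
T3·…·T1 = [56/65 33/65 0; 33/65 -56/65 0; 0 0 1]

T = [56/65 33/65 0; 33/65 -56/65 0; 0 0 1]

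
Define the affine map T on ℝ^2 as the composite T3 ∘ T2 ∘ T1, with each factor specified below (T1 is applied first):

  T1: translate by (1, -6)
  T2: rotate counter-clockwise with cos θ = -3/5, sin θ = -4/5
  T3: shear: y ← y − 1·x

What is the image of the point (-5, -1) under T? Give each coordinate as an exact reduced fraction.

T1 translate by (1, -6): (-5, -1) → (-4, -7)
T2 rotate counter-clockwise with cos θ = -3/5, sin θ = -4/5: (-4, -7) → (-16/5, 37/5)
T3 shear: y ← y − 1·x: (-16/5, 37/5) → (-16/5, 53/5)

T(p) = (-16/5, 53/5)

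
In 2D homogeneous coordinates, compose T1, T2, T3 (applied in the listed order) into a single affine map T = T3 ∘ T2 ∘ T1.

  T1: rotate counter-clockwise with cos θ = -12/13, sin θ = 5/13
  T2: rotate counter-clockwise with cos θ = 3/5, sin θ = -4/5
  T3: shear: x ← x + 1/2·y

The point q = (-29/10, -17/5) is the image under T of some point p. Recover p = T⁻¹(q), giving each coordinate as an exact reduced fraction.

p = (-3, 2)

T1 = [-12/13 -5/13 0; 5/13 -12/13 0; 0 0 1]
T2·T1 = [-16/65 -63/65 0; 63/65 -16/65 0; 0 0 1]
T3·…·T1 = [31/130 -71/65 0; 63/65 -16/65 0; 0 0 1]
det M = 1; M⁻¹ = [-16/65 71/65 0; -63/65 31/130 0; 0 0 1]
M⁻¹ · (-29/10, -17/5)ᵀ = (-3, 2)ᵀ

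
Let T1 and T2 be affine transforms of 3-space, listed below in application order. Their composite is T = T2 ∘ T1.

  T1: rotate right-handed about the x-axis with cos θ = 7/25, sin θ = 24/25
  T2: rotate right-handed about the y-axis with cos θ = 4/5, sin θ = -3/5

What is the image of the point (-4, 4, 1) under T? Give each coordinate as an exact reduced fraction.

T(p) = (-709/125, 4/25, 112/125)

T1 rotate right-handed about the x-axis with cos θ = 7/25, sin θ = 24/25: (-4, 4, 1) → (-4, 4/25, 103/25)
T2 rotate right-handed about the y-axis with cos θ = 4/5, sin θ = -3/5: (-4, 4/25, 103/25) → (-709/125, 4/25, 112/125)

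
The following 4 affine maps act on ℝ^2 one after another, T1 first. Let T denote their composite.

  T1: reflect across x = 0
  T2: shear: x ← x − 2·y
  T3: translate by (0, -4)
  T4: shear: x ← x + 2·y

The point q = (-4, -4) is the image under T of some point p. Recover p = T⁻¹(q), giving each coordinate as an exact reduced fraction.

T1 = [-1 0 0; 0 1 0; 0 0 1]
T2·T1 = [-1 -2 0; 0 1 0; 0 0 1]
T3·…·T1 = [-1 -2 0; 0 1 -4; 0 0 1]
T4·…·T1 = [-1 0 -8; 0 1 -4; 0 0 1]
det M = -1; M⁻¹ = [-1 0 -8; 0 1 4; 0 0 1]
M⁻¹ · (-4, -4)ᵀ = (-4, 0)ᵀ

p = (-4, 0)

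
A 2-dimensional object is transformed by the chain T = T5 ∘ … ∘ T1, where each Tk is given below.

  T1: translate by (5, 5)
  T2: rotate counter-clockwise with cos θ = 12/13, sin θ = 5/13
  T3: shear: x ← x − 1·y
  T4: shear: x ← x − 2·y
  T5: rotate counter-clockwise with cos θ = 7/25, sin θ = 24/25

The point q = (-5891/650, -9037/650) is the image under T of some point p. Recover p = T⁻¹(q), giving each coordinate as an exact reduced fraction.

p = (-9/2, 0)

T1 = [1 0 5; 0 1 5; 0 0 1]
T2·T1 = [12/13 -5/13 35/13; 5/13 12/13 85/13; 0 0 1]
T3·…·T1 = [7/13 -17/13 -50/13; 5/13 12/13 85/13; 0 0 1]
T4·…·T1 = [-3/13 -41/13 -220/13; 5/13 12/13 85/13; 0 0 1]
T5·…·T1 = [-141/325 -23/13 -716/65; -37/325 -36/13 -937/65; 0 0 1]
det M = 1; M⁻¹ = [-36/13 23/13 -5; 37/325 -141/325 -5; 0 0 1]
M⁻¹ · (-5891/650, -9037/650)ᵀ = (-9/2, 0)ᵀ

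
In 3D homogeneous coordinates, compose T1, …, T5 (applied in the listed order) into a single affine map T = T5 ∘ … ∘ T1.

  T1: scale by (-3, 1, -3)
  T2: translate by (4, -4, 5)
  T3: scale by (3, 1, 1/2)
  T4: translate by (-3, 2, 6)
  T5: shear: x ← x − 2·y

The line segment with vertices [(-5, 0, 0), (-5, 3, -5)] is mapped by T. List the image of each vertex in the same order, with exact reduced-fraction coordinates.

T1 scale by (-3, 1, -3): (-5, 0, 0) → (15, 0, 0); (-5, 3, -5) → (15, 3, 15)
T2 translate by (4, -4, 5): (15, 0, 0) → (19, -4, 5); (15, 3, 15) → (19, -1, 20)
T3 scale by (3, 1, 1/2): (19, -4, 5) → (57, -4, 5/2); (19, -1, 20) → (57, -1, 10)
T4 translate by (-3, 2, 6): (57, -4, 5/2) → (54, -2, 17/2); (57, -1, 10) → (54, 1, 16)
T5 shear: x ← x − 2·y: (54, -2, 17/2) → (58, -2, 17/2); (54, 1, 16) → (52, 1, 16)

image vertices: (58, -2, 17/2), (52, 1, 16)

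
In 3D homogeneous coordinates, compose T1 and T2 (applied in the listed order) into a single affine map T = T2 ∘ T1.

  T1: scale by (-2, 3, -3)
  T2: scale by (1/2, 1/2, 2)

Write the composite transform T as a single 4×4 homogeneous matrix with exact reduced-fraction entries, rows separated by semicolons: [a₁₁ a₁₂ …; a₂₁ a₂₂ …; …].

T1 = [-2 0 0 0; 0 3 0 0; 0 0 -3 0; 0 0 0 1]
T2·T1 = [-1 0 0 0; 0 3/2 0 0; 0 0 -6 0; 0 0 0 1]

T = [-1 0 0 0; 0 3/2 0 0; 0 0 -6 0; 0 0 0 1]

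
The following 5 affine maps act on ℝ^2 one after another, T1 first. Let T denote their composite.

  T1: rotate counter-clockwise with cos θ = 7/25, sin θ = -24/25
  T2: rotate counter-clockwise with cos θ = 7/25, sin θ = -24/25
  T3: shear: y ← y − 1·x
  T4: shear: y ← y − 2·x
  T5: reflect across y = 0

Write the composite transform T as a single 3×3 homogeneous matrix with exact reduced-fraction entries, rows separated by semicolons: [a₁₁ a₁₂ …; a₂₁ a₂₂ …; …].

T1 = [7/25 24/25 0; -24/25 7/25 0; 0 0 1]
T2·T1 = [-527/625 336/625 0; -336/625 -527/625 0; 0 0 1]
T3·…·T1 = [-527/625 336/625 0; 191/625 -863/625 0; 0 0 1]
T4·…·T1 = [-527/625 336/625 0; 249/125 -307/125 0; 0 0 1]
T5·…·T1 = [-527/625 336/625 0; -249/125 307/125 0; 0 0 1]

T = [-527/625 336/625 0; -249/125 307/125 0; 0 0 1]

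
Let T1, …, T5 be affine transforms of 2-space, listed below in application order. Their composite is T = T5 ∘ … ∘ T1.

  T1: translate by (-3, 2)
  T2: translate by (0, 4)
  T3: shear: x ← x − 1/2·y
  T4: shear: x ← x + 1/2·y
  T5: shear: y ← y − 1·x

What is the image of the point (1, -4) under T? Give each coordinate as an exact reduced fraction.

T(p) = (-2, 4)

T1 translate by (-3, 2): (1, -4) → (-2, -2)
T2 translate by (0, 4): (-2, -2) → (-2, 2)
T3 shear: x ← x − 1/2·y: (-2, 2) → (-3, 2)
T4 shear: x ← x + 1/2·y: (-3, 2) → (-2, 2)
T5 shear: y ← y − 1·x: (-2, 2) → (-2, 4)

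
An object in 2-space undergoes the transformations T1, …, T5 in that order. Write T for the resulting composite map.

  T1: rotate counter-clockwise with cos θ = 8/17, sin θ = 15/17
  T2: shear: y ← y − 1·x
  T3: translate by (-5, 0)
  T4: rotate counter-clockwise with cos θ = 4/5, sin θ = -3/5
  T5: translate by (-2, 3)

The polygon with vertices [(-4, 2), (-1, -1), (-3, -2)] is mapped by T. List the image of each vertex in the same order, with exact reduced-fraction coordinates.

image vertices: (-704/85, 768/85), (-572/85, 369/85), (-687/85, 224/85)

T1 rotate counter-clockwise with cos θ = 8/17, sin θ = 15/17: (-4, 2) → (-62/17, -44/17); (-1, -1) → (7/17, -23/17); (-3, -2) → (6/17, -61/17)
T2 shear: y ← y − 1·x: (-62/17, -44/17) → (-62/17, 18/17); (7/17, -23/17) → (7/17, -30/17); (6/17, -61/17) → (6/17, -67/17)
T3 translate by (-5, 0): (-62/17, 18/17) → (-147/17, 18/17); (7/17, -30/17) → (-78/17, -30/17); (6/17, -67/17) → (-79/17, -67/17)
T4 rotate counter-clockwise with cos θ = 4/5, sin θ = -3/5: (-147/17, 18/17) → (-534/85, 513/85); (-78/17, -30/17) → (-402/85, 114/85); (-79/17, -67/17) → (-517/85, -31/85)
T5 translate by (-2, 3): (-534/85, 513/85) → (-704/85, 768/85); (-402/85, 114/85) → (-572/85, 369/85); (-517/85, -31/85) → (-687/85, 224/85)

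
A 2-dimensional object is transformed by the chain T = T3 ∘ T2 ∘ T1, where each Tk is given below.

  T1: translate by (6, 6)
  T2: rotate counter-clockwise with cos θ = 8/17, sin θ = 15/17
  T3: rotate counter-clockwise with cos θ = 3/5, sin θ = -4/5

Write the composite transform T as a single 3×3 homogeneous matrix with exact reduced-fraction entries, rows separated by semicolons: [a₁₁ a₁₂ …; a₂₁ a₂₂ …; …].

T1 = [1 0 6; 0 1 6; 0 0 1]
T2·T1 = [8/17 -15/17 -42/17; 15/17 8/17 138/17; 0 0 1]
T3·…·T1 = [84/85 -13/85 426/85; 13/85 84/85 582/85; 0 0 1]

T = [84/85 -13/85 426/85; 13/85 84/85 582/85; 0 0 1]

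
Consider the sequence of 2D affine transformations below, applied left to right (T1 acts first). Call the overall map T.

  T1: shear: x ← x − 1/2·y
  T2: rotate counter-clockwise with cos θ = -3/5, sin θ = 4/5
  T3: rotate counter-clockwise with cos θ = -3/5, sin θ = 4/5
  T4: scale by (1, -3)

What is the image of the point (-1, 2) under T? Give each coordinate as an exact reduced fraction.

T1 shear: x ← x − 1/2·y: (-1, 2) → (-2, 2)
T2 rotate counter-clockwise with cos θ = -3/5, sin θ = 4/5: (-2, 2) → (-2/5, -14/5)
T3 rotate counter-clockwise with cos θ = -3/5, sin θ = 4/5: (-2/5, -14/5) → (62/25, 34/25)
T4 scale by (1, -3): (62/25, 34/25) → (62/25, -102/25)

T(p) = (62/25, -102/25)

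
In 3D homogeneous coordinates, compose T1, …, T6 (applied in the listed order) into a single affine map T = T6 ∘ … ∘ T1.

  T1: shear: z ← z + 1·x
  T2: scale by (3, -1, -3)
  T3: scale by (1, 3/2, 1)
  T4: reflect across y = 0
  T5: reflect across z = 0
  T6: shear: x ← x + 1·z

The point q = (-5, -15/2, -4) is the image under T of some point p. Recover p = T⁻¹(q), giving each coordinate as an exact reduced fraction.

p = (-1/3, -5, -1)

T1 = [1 0 0 0; 0 1 0 0; 1 0 1 0; 0 0 0 1]
T2·T1 = [3 0 0 0; 0 -1 0 0; -3 0 -3 0; 0 0 0 1]
T3·…·T1 = [3 0 0 0; 0 -3/2 0 0; -3 0 -3 0; 0 0 0 1]
T4·…·T1 = [3 0 0 0; 0 3/2 0 0; -3 0 -3 0; 0 0 0 1]
T5·…·T1 = [3 0 0 0; 0 3/2 0 0; 3 0 3 0; 0 0 0 1]
T6·…·T1 = [6 0 3 0; 0 3/2 0 0; 3 0 3 0; 0 0 0 1]
det M = 27/2; M⁻¹ = [1/3 0 -1/3 0; 0 2/3 0 0; -1/3 0 2/3 0; 0 0 0 1]
M⁻¹ · (-5, -15/2, -4)ᵀ = (-1/3, -5, -1)ᵀ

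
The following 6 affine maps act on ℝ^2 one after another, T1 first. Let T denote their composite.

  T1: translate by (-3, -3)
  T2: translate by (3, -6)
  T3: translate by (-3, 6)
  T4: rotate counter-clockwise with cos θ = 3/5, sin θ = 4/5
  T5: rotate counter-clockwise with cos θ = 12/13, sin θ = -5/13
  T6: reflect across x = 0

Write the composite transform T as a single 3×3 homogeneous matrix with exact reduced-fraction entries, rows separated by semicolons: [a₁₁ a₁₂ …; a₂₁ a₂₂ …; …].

T = [-56/65 33/65 69/65; 33/65 56/65 -267/65; 0 0 1]

T1 = [1 0 -3; 0 1 -3; 0 0 1]
T2·T1 = [1 0 0; 0 1 -9; 0 0 1]
T3·…·T1 = [1 0 -3; 0 1 -3; 0 0 1]
T4·…·T1 = [3/5 -4/5 3/5; 4/5 3/5 -21/5; 0 0 1]
T5·…·T1 = [56/65 -33/65 -69/65; 33/65 56/65 -267/65; 0 0 1]
T6·…·T1 = [-56/65 33/65 69/65; 33/65 56/65 -267/65; 0 0 1]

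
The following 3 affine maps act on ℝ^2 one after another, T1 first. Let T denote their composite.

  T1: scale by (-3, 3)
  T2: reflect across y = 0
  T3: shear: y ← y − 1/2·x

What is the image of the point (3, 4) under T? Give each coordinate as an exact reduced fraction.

T1 scale by (-3, 3): (3, 4) → (-9, 12)
T2 reflect across y = 0: (-9, 12) → (-9, -12)
T3 shear: y ← y − 1/2·x: (-9, -12) → (-9, -15/2)

T(p) = (-9, -15/2)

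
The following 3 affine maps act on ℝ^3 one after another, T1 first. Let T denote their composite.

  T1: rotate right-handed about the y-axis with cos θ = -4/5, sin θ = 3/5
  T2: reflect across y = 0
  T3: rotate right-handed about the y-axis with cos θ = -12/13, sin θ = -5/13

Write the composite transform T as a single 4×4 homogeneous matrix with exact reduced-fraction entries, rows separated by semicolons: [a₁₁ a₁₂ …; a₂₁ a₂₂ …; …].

T1 = [-4/5 0 3/5 0; 0 1 0 0; -3/5 0 -4/5 0; 0 0 0 1]
T2·T1 = [-4/5 0 3/5 0; 0 -1 0 0; -3/5 0 -4/5 0; 0 0 0 1]
T3·…·T1 = [63/65 0 -16/65 0; 0 -1 0 0; 16/65 0 63/65 0; 0 0 0 1]

T = [63/65 0 -16/65 0; 0 -1 0 0; 16/65 0 63/65 0; 0 0 0 1]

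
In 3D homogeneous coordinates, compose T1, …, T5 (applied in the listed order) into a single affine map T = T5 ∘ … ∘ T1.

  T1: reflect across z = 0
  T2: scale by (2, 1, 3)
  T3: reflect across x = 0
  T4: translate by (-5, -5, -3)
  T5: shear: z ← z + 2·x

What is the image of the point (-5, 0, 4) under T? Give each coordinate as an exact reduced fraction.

T1 reflect across z = 0: (-5, 0, 4) → (-5, 0, -4)
T2 scale by (2, 1, 3): (-5, 0, -4) → (-10, 0, -12)
T3 reflect across x = 0: (-10, 0, -12) → (10, 0, -12)
T4 translate by (-5, -5, -3): (10, 0, -12) → (5, -5, -15)
T5 shear: z ← z + 2·x: (5, -5, -15) → (5, -5, -5)

T(p) = (5, -5, -5)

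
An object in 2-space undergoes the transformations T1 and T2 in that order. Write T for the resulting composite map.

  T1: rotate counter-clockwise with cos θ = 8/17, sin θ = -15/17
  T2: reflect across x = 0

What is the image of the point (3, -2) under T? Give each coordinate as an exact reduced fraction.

T1 rotate counter-clockwise with cos θ = 8/17, sin θ = -15/17: (3, -2) → (-6/17, -61/17)
T2 reflect across x = 0: (-6/17, -61/17) → (6/17, -61/17)

T(p) = (6/17, -61/17)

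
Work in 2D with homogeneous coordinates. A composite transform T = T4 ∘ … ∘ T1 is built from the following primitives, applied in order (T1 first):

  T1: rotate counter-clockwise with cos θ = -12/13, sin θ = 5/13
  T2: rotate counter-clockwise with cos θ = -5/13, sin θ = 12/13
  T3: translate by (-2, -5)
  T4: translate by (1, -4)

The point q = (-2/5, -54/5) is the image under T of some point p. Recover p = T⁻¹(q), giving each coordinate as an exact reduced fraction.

p = (9/5, 3/5)

T1 = [-12/13 -5/13 0; 5/13 -12/13 0; 0 0 1]
T2·T1 = [0 1 0; -1 0 0; 0 0 1]
T3·…·T1 = [0 1 -2; -1 0 -5; 0 0 1]
T4·…·T1 = [0 1 -1; -1 0 -9; 0 0 1]
det M = 1; M⁻¹ = [0 -1 -9; 1 0 1; 0 0 1]
M⁻¹ · (-2/5, -54/5)ᵀ = (9/5, 3/5)ᵀ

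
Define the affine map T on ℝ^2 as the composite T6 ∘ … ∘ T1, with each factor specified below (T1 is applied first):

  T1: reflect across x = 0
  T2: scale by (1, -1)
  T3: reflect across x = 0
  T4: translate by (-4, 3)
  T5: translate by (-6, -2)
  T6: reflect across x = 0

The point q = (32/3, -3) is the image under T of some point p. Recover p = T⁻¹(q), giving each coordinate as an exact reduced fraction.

p = (-2/3, 4)

T1 = [-1 0 0; 0 1 0; 0 0 1]
T2·T1 = [-1 0 0; 0 -1 0; 0 0 1]
T3·…·T1 = [1 0 0; 0 -1 0; 0 0 1]
T4·…·T1 = [1 0 -4; 0 -1 3; 0 0 1]
T5·…·T1 = [1 0 -10; 0 -1 1; 0 0 1]
T6·…·T1 = [-1 0 10; 0 -1 1; 0 0 1]
det M = 1; M⁻¹ = [-1 0 10; 0 -1 1; 0 0 1]
M⁻¹ · (32/3, -3)ᵀ = (-2/3, 4)ᵀ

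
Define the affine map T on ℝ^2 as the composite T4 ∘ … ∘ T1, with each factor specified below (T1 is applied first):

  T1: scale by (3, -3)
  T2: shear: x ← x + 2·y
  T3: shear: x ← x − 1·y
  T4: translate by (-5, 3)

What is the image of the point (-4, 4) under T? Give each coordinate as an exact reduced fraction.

T(p) = (-29, -9)

T1 scale by (3, -3): (-4, 4) → (-12, -12)
T2 shear: x ← x + 2·y: (-12, -12) → (-36, -12)
T3 shear: x ← x − 1·y: (-36, -12) → (-24, -12)
T4 translate by (-5, 3): (-24, -12) → (-29, -9)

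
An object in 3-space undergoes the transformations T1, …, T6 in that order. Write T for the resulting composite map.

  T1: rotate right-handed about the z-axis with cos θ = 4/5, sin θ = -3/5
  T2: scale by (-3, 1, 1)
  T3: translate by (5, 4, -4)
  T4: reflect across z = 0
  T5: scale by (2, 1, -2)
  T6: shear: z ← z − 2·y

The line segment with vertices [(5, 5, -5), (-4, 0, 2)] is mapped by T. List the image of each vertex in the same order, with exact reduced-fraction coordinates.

T1 rotate right-handed about the z-axis with cos θ = 4/5, sin θ = -3/5: (5, 5, -5) → (7, 1, -5); (-4, 0, 2) → (-16/5, 12/5, 2)
T2 scale by (-3, 1, 1): (7, 1, -5) → (-21, 1, -5); (-16/5, 12/5, 2) → (48/5, 12/5, 2)
T3 translate by (5, 4, -4): (-21, 1, -5) → (-16, 5, -9); (48/5, 12/5, 2) → (73/5, 32/5, -2)
T4 reflect across z = 0: (-16, 5, -9) → (-16, 5, 9); (73/5, 32/5, -2) → (73/5, 32/5, 2)
T5 scale by (2, 1, -2): (-16, 5, 9) → (-32, 5, -18); (73/5, 32/5, 2) → (146/5, 32/5, -4)
T6 shear: z ← z − 2·y: (-32, 5, -18) → (-32, 5, -28); (146/5, 32/5, -4) → (146/5, 32/5, -84/5)

image vertices: (-32, 5, -28), (146/5, 32/5, -84/5)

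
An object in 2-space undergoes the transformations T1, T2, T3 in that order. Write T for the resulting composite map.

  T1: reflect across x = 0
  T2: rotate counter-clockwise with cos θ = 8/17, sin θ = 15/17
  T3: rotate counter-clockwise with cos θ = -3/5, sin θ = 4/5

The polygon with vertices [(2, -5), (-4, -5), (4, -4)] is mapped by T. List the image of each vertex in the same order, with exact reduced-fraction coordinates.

image vertices: (103/85, 446/85), (-401/85, 368/85), (284/85, 388/85)

T1 reflect across x = 0: (2, -5) → (-2, -5); (-4, -5) → (4, -5); (4, -4) → (-4, -4)
T2 rotate counter-clockwise with cos θ = 8/17, sin θ = 15/17: (-2, -5) → (59/17, -70/17); (4, -5) → (107/17, 20/17); (-4, -4) → (28/17, -92/17)
T3 rotate counter-clockwise with cos θ = -3/5, sin θ = 4/5: (59/17, -70/17) → (103/85, 446/85); (107/17, 20/17) → (-401/85, 368/85); (28/17, -92/17) → (284/85, 388/85)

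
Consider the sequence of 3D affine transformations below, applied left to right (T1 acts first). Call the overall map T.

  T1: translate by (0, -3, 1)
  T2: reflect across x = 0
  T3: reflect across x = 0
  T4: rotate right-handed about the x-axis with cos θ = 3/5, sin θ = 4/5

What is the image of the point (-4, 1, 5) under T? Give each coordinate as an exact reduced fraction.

T(p) = (-4, -6, 2)

T1 translate by (0, -3, 1): (-4, 1, 5) → (-4, -2, 6)
T2 reflect across x = 0: (-4, -2, 6) → (4, -2, 6)
T3 reflect across x = 0: (4, -2, 6) → (-4, -2, 6)
T4 rotate right-handed about the x-axis with cos θ = 3/5, sin θ = 4/5: (-4, -2, 6) → (-4, -6, 2)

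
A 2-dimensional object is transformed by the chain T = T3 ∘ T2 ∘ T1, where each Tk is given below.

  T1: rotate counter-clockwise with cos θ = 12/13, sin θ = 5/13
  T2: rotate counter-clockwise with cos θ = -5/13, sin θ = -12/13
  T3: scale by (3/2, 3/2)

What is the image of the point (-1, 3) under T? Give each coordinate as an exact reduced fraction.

T1 rotate counter-clockwise with cos θ = 12/13, sin θ = 5/13: (-1, 3) → (-27/13, 31/13)
T2 rotate counter-clockwise with cos θ = -5/13, sin θ = -12/13: (-27/13, 31/13) → (3, 1)
T3 scale by (3/2, 3/2): (3, 1) → (9/2, 3/2)

T(p) = (9/2, 3/2)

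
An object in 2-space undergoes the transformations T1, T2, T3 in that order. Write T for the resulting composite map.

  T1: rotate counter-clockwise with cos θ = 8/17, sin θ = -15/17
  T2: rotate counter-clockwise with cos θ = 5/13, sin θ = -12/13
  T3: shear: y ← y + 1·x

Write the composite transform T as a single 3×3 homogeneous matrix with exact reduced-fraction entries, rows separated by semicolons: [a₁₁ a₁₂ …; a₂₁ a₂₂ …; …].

T = [-140/221 171/221 0; -311/221 31/221 0; 0 0 1]

T1 = [8/17 15/17 0; -15/17 8/17 0; 0 0 1]
T2·T1 = [-140/221 171/221 0; -171/221 -140/221 0; 0 0 1]
T3·…·T1 = [-140/221 171/221 0; -311/221 31/221 0; 0 0 1]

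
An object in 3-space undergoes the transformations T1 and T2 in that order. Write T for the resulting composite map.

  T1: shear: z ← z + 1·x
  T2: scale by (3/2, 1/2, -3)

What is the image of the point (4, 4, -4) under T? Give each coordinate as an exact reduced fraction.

T1 shear: z ← z + 1·x: (4, 4, -4) → (4, 4, 0)
T2 scale by (3/2, 1/2, -3): (4, 4, 0) → (6, 2, 0)

T(p) = (6, 2, 0)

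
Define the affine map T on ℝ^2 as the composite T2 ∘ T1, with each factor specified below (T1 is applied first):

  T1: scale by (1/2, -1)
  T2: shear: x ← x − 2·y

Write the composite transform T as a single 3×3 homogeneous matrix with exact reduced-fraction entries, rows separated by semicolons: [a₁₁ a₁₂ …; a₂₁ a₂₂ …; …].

T1 = [1/2 0 0; 0 -1 0; 0 0 1]
T2·T1 = [1/2 2 0; 0 -1 0; 0 0 1]

T = [1/2 2 0; 0 -1 0; 0 0 1]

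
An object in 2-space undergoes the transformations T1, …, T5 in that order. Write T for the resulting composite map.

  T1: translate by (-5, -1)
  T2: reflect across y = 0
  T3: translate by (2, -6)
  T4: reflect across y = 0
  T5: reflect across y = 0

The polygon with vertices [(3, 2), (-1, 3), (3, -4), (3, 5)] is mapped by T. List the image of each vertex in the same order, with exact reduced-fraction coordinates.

T1 translate by (-5, -1): (3, 2) → (-2, 1); (-1, 3) → (-6, 2); (3, -4) → (-2, -5); (3, 5) → (-2, 4)
T2 reflect across y = 0: (-2, 1) → (-2, -1); (-6, 2) → (-6, -2); (-2, -5) → (-2, 5); (-2, 4) → (-2, -4)
T3 translate by (2, -6): (-2, -1) → (0, -7); (-6, -2) → (-4, -8); (-2, 5) → (0, -1); (-2, -4) → (0, -10)
T4 reflect across y = 0: (0, -7) → (0, 7); (-4, -8) → (-4, 8); (0, -1) → (0, 1); (0, -10) → (0, 10)
T5 reflect across y = 0: (0, 7) → (0, -7); (-4, 8) → (-4, -8); (0, 1) → (0, -1); (0, 10) → (0, -10)

image vertices: (0, -7), (-4, -8), (0, -1), (0, -10)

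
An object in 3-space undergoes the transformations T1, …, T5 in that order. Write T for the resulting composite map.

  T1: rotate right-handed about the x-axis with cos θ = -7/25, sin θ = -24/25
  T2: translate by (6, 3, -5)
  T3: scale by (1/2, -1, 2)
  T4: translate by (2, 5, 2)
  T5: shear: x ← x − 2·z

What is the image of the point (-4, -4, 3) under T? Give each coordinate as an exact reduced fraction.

T(p) = (7, -2, -2)

T1 rotate right-handed about the x-axis with cos θ = -7/25, sin θ = -24/25: (-4, -4, 3) → (-4, 4, 3)
T2 translate by (6, 3, -5): (-4, 4, 3) → (2, 7, -2)
T3 scale by (1/2, -1, 2): (2, 7, -2) → (1, -7, -4)
T4 translate by (2, 5, 2): (1, -7, -4) → (3, -2, -2)
T5 shear: x ← x − 2·z: (3, -2, -2) → (7, -2, -2)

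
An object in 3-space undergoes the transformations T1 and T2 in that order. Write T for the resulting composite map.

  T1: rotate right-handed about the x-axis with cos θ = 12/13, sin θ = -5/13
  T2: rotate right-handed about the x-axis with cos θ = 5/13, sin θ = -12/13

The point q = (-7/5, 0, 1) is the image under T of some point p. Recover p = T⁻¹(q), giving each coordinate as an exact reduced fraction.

p = (-7/5, -1, 0)

T1 = [1 0 0 0; 0 12/13 5/13 0; 0 -5/13 12/13 0; 0 0 0 1]
T2·T1 = [1 0 0 0; 0 0 1 0; 0 -1 0 0; 0 0 0 1]
det M = 1; M⁻¹ = [1 0 0 0; 0 0 -1 0; 0 1 0 0; 0 0 0 1]
M⁻¹ · (-7/5, 0, 1)ᵀ = (-7/5, -1, 0)ᵀ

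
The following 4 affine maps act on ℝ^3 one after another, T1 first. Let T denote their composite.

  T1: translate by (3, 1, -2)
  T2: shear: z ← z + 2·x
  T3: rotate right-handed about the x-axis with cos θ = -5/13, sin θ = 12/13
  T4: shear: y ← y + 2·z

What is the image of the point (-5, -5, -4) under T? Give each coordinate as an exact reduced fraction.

T(p) = (-2, 144/13, 2/13)

T1 translate by (3, 1, -2): (-5, -5, -4) → (-2, -4, -6)
T2 shear: z ← z + 2·x: (-2, -4, -6) → (-2, -4, -10)
T3 rotate right-handed about the x-axis with cos θ = -5/13, sin θ = 12/13: (-2, -4, -10) → (-2, 140/13, 2/13)
T4 shear: y ← y + 2·z: (-2, 140/13, 2/13) → (-2, 144/13, 2/13)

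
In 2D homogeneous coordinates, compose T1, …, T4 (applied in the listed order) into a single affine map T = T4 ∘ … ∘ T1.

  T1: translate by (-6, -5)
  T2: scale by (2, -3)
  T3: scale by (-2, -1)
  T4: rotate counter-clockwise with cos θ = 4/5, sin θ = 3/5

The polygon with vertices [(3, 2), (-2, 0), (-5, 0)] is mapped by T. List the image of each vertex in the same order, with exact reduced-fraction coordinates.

image vertices: (15, 0), (173/5, 36/5), (221/5, 72/5)

T1 translate by (-6, -5): (3, 2) → (-3, -3); (-2, 0) → (-8, -5); (-5, 0) → (-11, -5)
T2 scale by (2, -3): (-3, -3) → (-6, 9); (-8, -5) → (-16, 15); (-11, -5) → (-22, 15)
T3 scale by (-2, -1): (-6, 9) → (12, -9); (-16, 15) → (32, -15); (-22, 15) → (44, -15)
T4 rotate counter-clockwise with cos θ = 4/5, sin θ = 3/5: (12, -9) → (15, 0); (32, -15) → (173/5, 36/5); (44, -15) → (221/5, 72/5)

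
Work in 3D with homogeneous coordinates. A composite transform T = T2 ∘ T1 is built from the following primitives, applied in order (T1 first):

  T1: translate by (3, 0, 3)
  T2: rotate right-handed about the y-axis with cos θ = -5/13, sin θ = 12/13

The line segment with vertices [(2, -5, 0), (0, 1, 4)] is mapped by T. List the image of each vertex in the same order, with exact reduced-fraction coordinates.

image vertices: (11/13, -5, -75/13), (69/13, 1, -71/13)

T1 translate by (3, 0, 3): (2, -5, 0) → (5, -5, 3); (0, 1, 4) → (3, 1, 7)
T2 rotate right-handed about the y-axis with cos θ = -5/13, sin θ = 12/13: (5, -5, 3) → (11/13, -5, -75/13); (3, 1, 7) → (69/13, 1, -71/13)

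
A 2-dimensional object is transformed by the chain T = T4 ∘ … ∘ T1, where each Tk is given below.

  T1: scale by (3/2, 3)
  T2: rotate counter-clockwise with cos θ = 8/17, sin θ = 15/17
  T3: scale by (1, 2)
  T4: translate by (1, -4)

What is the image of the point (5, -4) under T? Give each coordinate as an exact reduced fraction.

T1 scale by (3/2, 3): (5, -4) → (15/2, -12)
T2 rotate counter-clockwise with cos θ = 8/17, sin θ = 15/17: (15/2, -12) → (240/17, 33/34)
T3 scale by (1, 2): (240/17, 33/34) → (240/17, 33/17)
T4 translate by (1, -4): (240/17, 33/17) → (257/17, -35/17)

T(p) = (257/17, -35/17)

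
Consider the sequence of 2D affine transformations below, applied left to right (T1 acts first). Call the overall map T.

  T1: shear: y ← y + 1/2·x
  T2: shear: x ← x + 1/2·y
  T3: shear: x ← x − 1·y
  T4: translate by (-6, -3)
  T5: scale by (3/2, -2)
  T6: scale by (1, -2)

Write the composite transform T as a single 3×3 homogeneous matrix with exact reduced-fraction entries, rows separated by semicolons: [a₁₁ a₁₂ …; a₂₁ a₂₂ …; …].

T1 = [1 0 0; 1/2 1 0; 0 0 1]
T2·T1 = [5/4 1/2 0; 1/2 1 0; 0 0 1]
T3·…·T1 = [3/4 -1/2 0; 1/2 1 0; 0 0 1]
T4·…·T1 = [3/4 -1/2 -6; 1/2 1 -3; 0 0 1]
T5·…·T1 = [9/8 -3/4 -9; -1 -2 6; 0 0 1]
T6·…·T1 = [9/8 -3/4 -9; 2 4 -12; 0 0 1]

T = [9/8 -3/4 -9; 2 4 -12; 0 0 1]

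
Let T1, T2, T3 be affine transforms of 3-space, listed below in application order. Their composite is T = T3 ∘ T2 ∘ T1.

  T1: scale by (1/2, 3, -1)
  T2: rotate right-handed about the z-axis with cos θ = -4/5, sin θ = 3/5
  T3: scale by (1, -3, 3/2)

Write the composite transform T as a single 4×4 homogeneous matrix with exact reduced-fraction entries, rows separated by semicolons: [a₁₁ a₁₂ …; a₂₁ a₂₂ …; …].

T = [-2/5 -9/5 0 0; -9/10 36/5 0 0; 0 0 -3/2 0; 0 0 0 1]

T1 = [1/2 0 0 0; 0 3 0 0; 0 0 -1 0; 0 0 0 1]
T2·T1 = [-2/5 -9/5 0 0; 3/10 -12/5 0 0; 0 0 -1 0; 0 0 0 1]
T3·…·T1 = [-2/5 -9/5 0 0; -9/10 36/5 0 0; 0 0 -3/2 0; 0 0 0 1]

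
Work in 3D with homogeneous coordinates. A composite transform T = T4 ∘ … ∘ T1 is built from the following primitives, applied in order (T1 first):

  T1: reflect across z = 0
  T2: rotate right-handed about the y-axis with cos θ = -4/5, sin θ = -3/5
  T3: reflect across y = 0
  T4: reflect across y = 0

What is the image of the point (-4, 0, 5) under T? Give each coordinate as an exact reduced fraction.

T(p) = (31/5, 0, 8/5)

T1 reflect across z = 0: (-4, 0, 5) → (-4, 0, -5)
T2 rotate right-handed about the y-axis with cos θ = -4/5, sin θ = -3/5: (-4, 0, -5) → (31/5, 0, 8/5)
T3 reflect across y = 0: (31/5, 0, 8/5) → (31/5, 0, 8/5)
T4 reflect across y = 0: (31/5, 0, 8/5) → (31/5, 0, 8/5)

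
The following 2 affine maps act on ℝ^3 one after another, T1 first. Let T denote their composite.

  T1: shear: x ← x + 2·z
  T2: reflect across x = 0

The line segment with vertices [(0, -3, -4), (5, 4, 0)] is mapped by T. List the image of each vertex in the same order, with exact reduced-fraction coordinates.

image vertices: (8, -3, -4), (-5, 4, 0)

T1 shear: x ← x + 2·z: (0, -3, -4) → (-8, -3, -4); (5, 4, 0) → (5, 4, 0)
T2 reflect across x = 0: (-8, -3, -4) → (8, -3, -4); (5, 4, 0) → (-5, 4, 0)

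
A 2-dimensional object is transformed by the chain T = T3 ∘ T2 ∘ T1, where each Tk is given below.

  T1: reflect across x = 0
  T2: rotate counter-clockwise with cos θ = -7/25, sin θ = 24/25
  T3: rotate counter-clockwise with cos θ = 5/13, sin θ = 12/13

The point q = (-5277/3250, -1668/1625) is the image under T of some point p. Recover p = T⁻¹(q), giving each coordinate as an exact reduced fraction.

p = (-3/2, 6/5)

T1 = [-1 0 0; 0 1 0; 0 0 1]
T2·T1 = [7/25 -24/25 0; -24/25 -7/25 0; 0 0 1]
T3·…·T1 = [323/325 -36/325 0; -36/325 -323/325 0; 0 0 1]
det M = -1; M⁻¹ = [323/325 -36/325 0; -36/325 -323/325 0; 0 0 1]
M⁻¹ · (-5277/3250, -1668/1625)ᵀ = (-3/2, 6/5)ᵀ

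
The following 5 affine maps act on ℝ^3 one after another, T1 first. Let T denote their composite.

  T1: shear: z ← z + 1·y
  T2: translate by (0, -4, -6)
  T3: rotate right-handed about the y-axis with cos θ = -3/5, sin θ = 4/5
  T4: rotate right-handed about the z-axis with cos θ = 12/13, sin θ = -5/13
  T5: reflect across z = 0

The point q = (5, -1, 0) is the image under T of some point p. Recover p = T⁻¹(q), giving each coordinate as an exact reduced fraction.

T1 = [1 0 0 0; 0 1 0 0; 0 1 1 0; 0 0 0 1]
T2·T1 = [1 0 0 0; 0 1 0 -4; 0 1 1 -6; 0 0 0 1]
T3·…·T1 = [-3/5 4/5 4/5 -24/5; 0 1 0 -4; -4/5 -3/5 -3/5 18/5; 0 0 0 1]
T4·…·T1 = [-36/65 73/65 48/65 -388/65; 3/13 8/13 -4/13 -24/13; -4/5 -3/5 -3/5 18/5; 0 0 0 1]
T5·…·T1 = [-36/65 73/65 48/65 -388/65; 3/13 8/13 -4/13 -24/13; 4/5 3/5 3/5 -18/5; 0 0 0 1]
det M = -1; M⁻¹ = [-36/65 3/13 4/5 0; 5/13 12/13 0 4; 23/65 -16/13 3/5 2; 0 0 0 1]
M⁻¹ · (5, -1, 0)ᵀ = (-3, 5, 5)ᵀ

p = (-3, 5, 5)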